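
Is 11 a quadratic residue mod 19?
By Euler's criterion: 11^{9} ≡ 1 mod 19. Since this equals 1, 11 is a QR.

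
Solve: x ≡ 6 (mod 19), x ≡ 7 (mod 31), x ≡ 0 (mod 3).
M = 19 × 31 × 3 = 1767. M₁ = 93, y₁ ≡ 9 (mod 19). M₂ = 57, y₂ ≡ 6 (mod 31). M₃ = 589, y₃ ≡ 1 (mod 3). x = 6×93×9 + 7×57×6 + 0×589×1 ≡ 348 (mod 1767)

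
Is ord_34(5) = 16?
Powers of 5 mod 34: 5^1≡5, 5^2≡25, 5^3≡23, 5^4≡13, 5^5≡31, 5^6≡19, 5^7≡27, 5^8≡33, 5^9≡29, 5^10≡9, 5^11≡11, 5^12≡21, 5^13≡3, 5^14≡15, 5^15≡7, 5^16≡1. First k with 5^k≡1 is k=16. Yes, ord_34(5) = 16.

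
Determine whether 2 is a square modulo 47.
By Euler's criterion: 2^{23} ≡ 1 (mod 47). Since this equals 1, 2 is a QR.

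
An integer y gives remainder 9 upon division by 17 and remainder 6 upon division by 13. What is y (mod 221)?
M = 17 × 13 = 221. M₁ = 13, y₁ ≡ 4 (mod 17). M₂ = 17, y₂ ≡ 10 (mod 13). y = 9×13×4 + 6×17×10 ≡ 162 (mod 221)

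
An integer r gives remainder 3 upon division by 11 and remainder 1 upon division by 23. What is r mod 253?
M = 11 × 23 = 253. M₁ = 23, y₁ ≡ 1 mod 11. M₂ = 11, y₂ ≡ 21 mod 23. r = 3×23×1 + 1×11×21 ≡ 47 mod 253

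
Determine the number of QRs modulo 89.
For prime 89, there are (p-1)/2 = (89-1)/2 = 44 quadratic residues (excluding 0).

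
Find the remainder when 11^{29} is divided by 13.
By Fermat: 11^{12} ≡ 1 (mod 13). 29 = 2×12 + 5. So 11^{29} ≡ 11^{5} ≡ 7 (mod 13)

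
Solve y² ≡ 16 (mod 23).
The square roots of 16 mod 23 are 4 and 19. Verify: 4² = 16 ≡ 16 (mod 23)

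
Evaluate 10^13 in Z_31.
By repeated squaring (mod 31): 10^{1}≡10, 10^{2}≡7, 10^{4}≡18, 10^{8}≡14. Then 10^{13} = 10^{8+4+1} ≡ 14 × 18 × 10 ≡ 9 (mod 31)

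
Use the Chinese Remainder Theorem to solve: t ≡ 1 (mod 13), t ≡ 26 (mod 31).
M = 13 × 31 = 403. M₁ = 31, y₁ ≡ 8 (mod 13). M₂ = 13, y₂ ≡ 12 (mod 31). t = 1×31×8 + 26×13×12 ≡ 274 (mod 403)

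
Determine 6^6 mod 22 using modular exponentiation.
By repeated squaring mod 22: 6^{1}≡6, 6^{2}≡14, 6^{4}≡20. Then 6^{6} = 6^{4+2} ≡ 20 × 14 ≡ 16 mod 22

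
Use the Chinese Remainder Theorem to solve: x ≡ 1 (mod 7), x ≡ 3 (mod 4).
M = 7 × 4 = 28. M₁ = 4, y₁ ≡ 2 (mod 7). M₂ = 7, y₂ ≡ 3 (mod 4). x = 1×4×2 + 3×7×3 ≡ 15 (mod 28)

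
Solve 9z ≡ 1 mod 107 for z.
Since 107 is prime, by Fermat 9^(-1) ≡ 9^{105} ≡ 12 mod 107. Verify: 9 × 12 = 108 ≡ 1 mod 107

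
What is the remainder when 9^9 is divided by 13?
By repeated squaring mod 13: 9^{1}≡9, 9^{2}≡3, 9^{4}≡9, 9^{8}≡3. Then 9^{9} = 9^{8+1} ≡ 3 × 9 ≡ 1 mod 13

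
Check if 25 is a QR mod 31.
By Euler's criterion: 25^{15} ≡ 1 (mod 31). Since this equals 1, 25 is a QR.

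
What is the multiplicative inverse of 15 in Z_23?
Since 23 is prime, by Fermat 15^(-1) ≡ 15^{21} ≡ 20 mod 23. Verify: 15 × 20 = 300 ≡ 1 mod 23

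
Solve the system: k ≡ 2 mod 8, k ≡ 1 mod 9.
M = 8 × 9 = 72. M₁ = 9, y₁ ≡ 1 mod 8. M₂ = 8, y₂ ≡ 8 mod 9. k = 2×9×1 + 1×8×8 ≡ 10 mod 72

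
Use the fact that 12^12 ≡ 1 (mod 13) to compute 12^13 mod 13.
By Fermat: 12^{12} ≡ 1 (mod 13). So 12^{13} = 12^{12} · 12^{1} ≡ 12^{1} ≡ 12 (mod 13)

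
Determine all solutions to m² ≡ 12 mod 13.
The square roots of 12 mod 13 are 8 and 5. Verify: 8² = 64 ≡ 12 mod 13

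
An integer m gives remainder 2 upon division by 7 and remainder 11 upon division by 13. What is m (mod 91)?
M = 7 × 13 = 91. M₁ = 13, y₁ ≡ 6 (mod 7). M₂ = 7, y₂ ≡ 2 (mod 13). m = 2×13×6 + 11×7×2 ≡ 37 (mod 91)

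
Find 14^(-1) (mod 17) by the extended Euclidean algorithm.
Extended GCD: 14(-6) + 17(5) = 1. So 14^(-1) ≡ -6 ≡ 11 (mod 17). Verify: 14 × 11 = 154 ≡ 1 (mod 17)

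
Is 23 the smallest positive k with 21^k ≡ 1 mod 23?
Powers of 21 mod 23: 21^1≡21, 21^2≡4, 21^3≡15, 21^4≡16, 21^5≡14, 21^6≡18, 21^7≡10, 21^8≡3, 21^9≡17, 21^10≡12, 21^11≡22, 21^12≡2, 21^13≡19, 21^14≡8, 21^15≡7, 21^16≡9, 21^17≡5, 21^18≡13, 21^19≡20, 21^20≡6, 21^21≡11, 21^22≡1. Already 21^22≡1, so the order is 22 < 23. No, the actual order is 22.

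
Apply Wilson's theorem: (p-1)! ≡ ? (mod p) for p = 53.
By Wilson's theorem, (52)! ≡ -1 ≡ 52 (mod 53)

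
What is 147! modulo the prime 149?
(148)! = (147)! × (148) ≡ -1 mod 149. So (147)! ≡ -1 × (148)^(-1) ≡ (-1)×(-1) = 1 mod 149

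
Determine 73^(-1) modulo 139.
Since 139 is prime, by Fermat 73^(-1) ≡ 73^{137} ≡ 40 mod 139. Verify: 73 × 40 = 2920 ≡ 1 mod 139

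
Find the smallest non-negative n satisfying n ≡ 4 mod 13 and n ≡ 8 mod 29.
M = 13 × 29 = 377. M₁ = 29, y₁ ≡ 9 mod 13. M₂ = 13, y₂ ≡ 9 mod 29. n = 4×29×9 + 8×13×9 ≡ 95 mod 377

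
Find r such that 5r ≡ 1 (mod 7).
Since 7 is prime, by Fermat 5^(-1) ≡ 5^{5} ≡ 3 (mod 7). Verify: 5 × 3 = 15 ≡ 1 (mod 7)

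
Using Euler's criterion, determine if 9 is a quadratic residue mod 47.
By Euler's criterion: 9^{23} ≡ 1 (mod 47). Since this equals 1, 9 is a QR.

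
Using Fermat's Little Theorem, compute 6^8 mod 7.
By Fermat: 6^{6} ≡ 1 mod 7. So 6^{8} = 6^{6} · 6^{2} ≡ 6^{2} ≡ 1 mod 7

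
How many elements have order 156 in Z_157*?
Number of primitive roots mod 157 = φ(p-1) = φ(156) = 48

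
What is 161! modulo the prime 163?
(162)! = (161)! × (162) ≡ -1 (mod 163). So (161)! ≡ -1 × (162)^(-1) ≡ (-1)×(-1) = 1 (mod 163)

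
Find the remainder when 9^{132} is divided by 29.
By Fermat: 9^{28} ≡ 1 mod 29. 132 = 4×28 + 20. So 9^{132} ≡ 9^{20} ≡ 16 mod 29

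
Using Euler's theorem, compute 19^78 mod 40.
By Euler: 19^{16} ≡ 1 mod 40 since gcd(19, 40) = 1. 78 = 4×16 + 14. So 19^{78} ≡ 19^{14} ≡ 1 mod 40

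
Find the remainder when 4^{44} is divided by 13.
By Fermat: 4^{12} ≡ 1 mod 13. 44 = 3×12 + 8. So 4^{44} ≡ 4^{8} ≡ 3 mod 13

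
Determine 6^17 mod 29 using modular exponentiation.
By repeated squaring mod 29: 6^{1}≡6, 6^{2}≡7, 6^{4}≡20, 6^{8}≡23, 6^{16}≡7. Then 6^{17} = 6^{16+1} ≡ 7 × 6 ≡ 13 mod 29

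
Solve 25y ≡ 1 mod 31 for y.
Since 31 is prime, by Fermat 25^(-1) ≡ 25^{29} ≡ 5 mod 31. Verify: 25 × 5 = 125 ≡ 1 mod 31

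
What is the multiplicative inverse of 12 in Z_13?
Since 13 is prime, by Fermat 12^(-1) ≡ 12^{11} ≡ 12 mod 13. Verify: 12 × 12 = 144 ≡ 1 mod 13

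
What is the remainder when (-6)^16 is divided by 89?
By repeated squaring (mod 89): (-6)^{1}≡83, (-6)^{2}≡36, (-6)^{4}≡50, (-6)^{8}≡8, (-6)^{16}≡64. So (-6)^{16} ≡ 64 (mod 89)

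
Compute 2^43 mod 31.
Using Fermat: 2^{30} ≡ 1 (mod 31). 43 ≡ 13 (mod 30). So 2^{43} ≡ 2^{13} ≡ 8 (mod 31)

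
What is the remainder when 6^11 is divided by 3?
By repeated squaring mod 3: 6^{1}≡0, 6^{2}≡0, 6^{4}≡0, 6^{8}≡0. Then 6^{11} = 6^{8+2+1} ≡ 0 × 0 × 0 ≡ 0 mod 3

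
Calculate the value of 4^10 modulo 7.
Using Fermat: 4^{6} ≡ 1 mod 7. 10 ≡ 4 mod 6. So 4^{10} ≡ 4^{4} ≡ 4 mod 7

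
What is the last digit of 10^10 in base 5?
By repeated squaring mod 5: 10^{1}≡0, 10^{2}≡0, 10^{4}≡0, 10^{8}≡0. Then 10^{10} = 10^{8+2} ≡ 0 × 0 ≡ 0 mod 5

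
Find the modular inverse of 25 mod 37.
Since 37 is prime, by Fermat 25^(-1) ≡ 25^{35} ≡ 3 (mod 37). Verify: 25 × 3 = 75 ≡ 1 (mod 37)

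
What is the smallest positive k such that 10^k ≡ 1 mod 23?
Powers of 10 mod 23: 10^1≡10, 10^2≡8, 10^3≡11, 10^4≡18, 10^5≡19, 10^6≡6, 10^7≡14, 10^8≡2, 10^9≡20, 10^10≡16, 10^11≡22, 10^12≡13, 10^13≡15, 10^14≡12, 10^15≡5, 10^16≡4, 10^17≡17, 10^18≡9, 10^19≡21, 10^20≡3, 10^21≡7, 10^22≡1. So the order of 10 is 22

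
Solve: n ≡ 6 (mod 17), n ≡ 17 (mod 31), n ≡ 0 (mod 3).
M = 17 × 31 × 3 = 1581. M₁ = 93, y₁ ≡ 15 (mod 17). M₂ = 51, y₂ ≡ 14 (mod 31). M₃ = 527, y₃ ≡ 2 (mod 3). n = 6×93×15 + 17×51×14 + 0×527×2 ≡ 1536 (mod 1581)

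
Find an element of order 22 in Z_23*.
5 has order 22 mod 23 since 5^{22} ≡ 1 mod 23 and no smaller power works.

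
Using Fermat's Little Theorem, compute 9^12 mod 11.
By Fermat: 9^{10} ≡ 1 (mod 11). So 9^{12} = 9^{10} · 9^{2} ≡ 9^{2} ≡ 4 (mod 11)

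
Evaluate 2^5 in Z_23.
By repeated squaring mod 23: 2^{1}≡2, 2^{2}≡4, 2^{4}≡16. Then 2^{5} = 2^{4+1} ≡ 16 × 2 ≡ 9 mod 23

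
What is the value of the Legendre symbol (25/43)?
(25/43) = 25^{21} mod 43 = 1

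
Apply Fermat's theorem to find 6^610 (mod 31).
By Fermat: 6^{30} ≡ 1 (mod 31). 610 ≡ 10 (mod 30). So 6^{610} ≡ 6^{10} ≡ 25 (mod 31)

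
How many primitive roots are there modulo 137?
A prime p has φ(p-1) primitive roots; here φ(136) = 64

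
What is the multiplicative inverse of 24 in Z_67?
Since 67 is prime, by Fermat 24^(-1) ≡ 24^{65} ≡ 14 (mod 67). Verify: 24 × 14 = 336 ≡ 1 (mod 67)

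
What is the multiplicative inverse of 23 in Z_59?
Since 59 is prime, by Fermat 23^(-1) ≡ 23^{57} ≡ 18 (mod 59). Verify: 23 × 18 = 414 ≡ 1 (mod 59)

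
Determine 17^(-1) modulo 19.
Since 19 is prime, by Fermat 17^(-1) ≡ 17^{17} ≡ 9 (mod 19). Verify: 17 × 9 = 153 ≡ 1 (mod 19)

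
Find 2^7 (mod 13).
By repeated squaring (mod 13): 2^{1}≡2, 2^{2}≡4, 2^{4}≡3. Then 2^{7} = 2^{4+2+1} ≡ 3 × 4 × 2 ≡ 11 (mod 13)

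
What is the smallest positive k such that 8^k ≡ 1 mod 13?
Powers of 8 mod 13: 8^1≡8, 8^2≡12, 8^3≡5, 8^4≡1. So the order of 8 is 4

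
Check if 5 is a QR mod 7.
By Euler's criterion: 5^{3} ≡ 6 (mod 7). Since this equals -1 (≡ 6), 5 is not a QR.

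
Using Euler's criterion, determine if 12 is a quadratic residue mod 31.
By Euler's criterion: 12^{15} ≡ 30 mod 31. Since this equals -1 (≡ 30), 12 is not a QR.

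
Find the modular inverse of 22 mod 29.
Since 29 is prime, by Fermat 22^(-1) ≡ 22^{27} ≡ 4 (mod 29). Verify: 22 × 4 = 88 ≡ 1 (mod 29)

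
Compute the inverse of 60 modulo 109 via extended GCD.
Extended GCD: 60(20) + 109(-11) = 1. So 60^(-1) ≡ 20 (mod 109). Verify: 60 × 20 = 1200 ≡ 1 (mod 109)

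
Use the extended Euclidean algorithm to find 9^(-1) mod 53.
Extended GCD: 9(6) + 53(-1) = 1. So 9^(-1) ≡ 6 mod 53. Verify: 9 × 6 = 54 ≡ 1 mod 53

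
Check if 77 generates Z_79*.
ord_79(77) divides 78. For each prime q|78: 77^{39}≡78, 77^{26}≡23, 77^{6}≡64, none ≡ 1. So 77 has order 78 and is a primitive root mod 79.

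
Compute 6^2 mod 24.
6^{2} = 36 ≡ 12 mod 24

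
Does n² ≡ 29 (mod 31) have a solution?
By Euler's criterion: 29^{15} ≡ 30 (mod 31). Since this equals -1 (≡ 30), 29 is not a QR.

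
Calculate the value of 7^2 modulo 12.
7^{2} = 49 ≡ 1 mod 12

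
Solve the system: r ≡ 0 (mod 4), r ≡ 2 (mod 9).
M = 4 × 9 = 36. M₁ = 9, y₁ ≡ 1 (mod 4). M₂ = 4, y₂ ≡ 7 (mod 9). r = 0×9×1 + 2×4×7 ≡ 20 (mod 36)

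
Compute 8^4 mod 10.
8^{4} = 4096 ≡ 6 mod 10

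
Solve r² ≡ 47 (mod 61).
The square roots of 47 mod 61 are 13 and 48. Verify: 13² = 169 ≡ 47 (mod 61)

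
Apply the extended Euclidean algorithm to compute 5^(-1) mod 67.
Extended GCD: 5(27) + 67(-2) = 1. So 5^(-1) ≡ 27 (mod 67). Verify: 5 × 27 = 135 ≡ 1 (mod 67)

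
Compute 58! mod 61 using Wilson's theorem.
(60)! = (58)! × (59) × (60) ≡ -1 mod 61. So (58)! ≡ -1 × [(60)(59)]^(-1) ≡ 30 mod 61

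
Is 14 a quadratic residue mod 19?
By Euler's criterion: 14^{9} ≡ 18 (mod 19). Since this equals -1 (≡ 18), 14 is not a QR.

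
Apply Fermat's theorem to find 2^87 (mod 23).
By Fermat: 2^{22} ≡ 1 (mod 23). 87 = 3×22 + 21. So 2^{87} ≡ 2^{21} ≡ 12 (mod 23)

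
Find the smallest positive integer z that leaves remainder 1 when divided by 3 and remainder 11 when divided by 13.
M = 3 × 13 = 39. M₁ = 13, y₁ ≡ 1 mod 3. M₂ = 3, y₂ ≡ 9 mod 13. z = 1×13×1 + 11×3×9 ≡ 37 mod 39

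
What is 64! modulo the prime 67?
(66)! = (64)! × (65) × (66) ≡ -1 mod 67. So (64)! ≡ -1 × [(66)(65)]^(-1) ≡ 33 mod 67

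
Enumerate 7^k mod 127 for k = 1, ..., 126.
7^1, 7^2, ..., 7^{126} mod 127: [7, 49, 89, 115, 43, 47, 75, 17, 119, 71, 116, 50, 96, 37, 5, 35, 118, 64, 67, 88, 108, 121, 85, 87, 101, 72, 123, 99, 58, 25, 48, 82, 66, 81, 59, 32, 97, 44, 54, 124, 106, 107, 114, 36, 125, 113, 29, 76, 24, 41, 33, 104, 93, 16, 112, 22, 27, 62, 53, 117, 57, 18, 126, 120, 78, 38, 12, 84, 80, 52, 110, 8, 56, 11, 77, 31, 90, 122, 92, 9, 63, 60, 39, 19, 6, 42, 40, 26, 55, 4, 28, 69, 102, 79, 45, 61, 46, 68, 95, 30, 83, 73, 3, 21, 20, 13, 91, 2, 14, 98, 51, 103, 86, 94, 23, 34, 111, 15, 105, 100, 65, 74, 10, 70, 109, 1]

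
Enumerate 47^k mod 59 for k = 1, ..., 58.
47^1, 47^2, ..., 47^{58} mod 59: [47, 26, 42, 27, 30, 53, 13, 21, 43, 15, 56, 36, 40, 51, 37, 28, 18, 20, 55, 48, 14, 9, 10, 57, 24, 7, 34, 5, 58, 12, 33, 17, 32, 29, 6, 46, 38, 16, 44, 3, 23, 19, 8, 22, 31, 41, 39, 4, 11, 45, 50, 49, 2, 35, 52, 25, 54, 1]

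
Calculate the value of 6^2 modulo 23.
6^{2} = 36 ≡ 13 mod 23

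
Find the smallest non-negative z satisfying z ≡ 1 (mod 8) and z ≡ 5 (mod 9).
M = 8 × 9 = 72. M₁ = 9, y₁ ≡ 1 (mod 8). M₂ = 8, y₂ ≡ 8 (mod 9). z = 1×9×1 + 5×8×8 ≡ 41 (mod 72)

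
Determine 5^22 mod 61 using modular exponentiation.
By repeated squaring (mod 61): 5^{1}≡5, 5^{2}≡25, 5^{4}≡15, 5^{8}≡42, 5^{16}≡56. Then 5^{22} = 5^{16+4+2} ≡ 56 × 15 × 25 ≡ 16 (mod 61)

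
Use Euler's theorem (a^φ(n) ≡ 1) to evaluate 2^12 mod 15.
By Euler: 2^{8} ≡ 1 (mod 15) since gcd(2, 15) = 1. 12 = 1×8 + 4. So 2^{12} ≡ 2^{4} ≡ 1 (mod 15)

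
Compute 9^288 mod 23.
Using Fermat: 9^{22} ≡ 1 mod 23. 288 ≡ 2 mod 22. So 9^{288} ≡ 9^{2} ≡ 12 mod 23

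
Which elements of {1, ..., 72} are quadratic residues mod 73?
QRs mod 73: {1, 2, 3, 4, 6, 8, 9, 12, 16, 18, 19, 23, 24, 25, 27, 32, 35, 36, 37, 38, 41, 46, 48, 49, 50, 54, 55, 57, 61, 64, 65, 67, 69, 70, 71, 72}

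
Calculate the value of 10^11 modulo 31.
By repeated squaring (mod 31): 10^{1}≡10, 10^{2}≡7, 10^{4}≡18, 10^{8}≡14. Then 10^{11} = 10^{8+2+1} ≡ 14 × 7 × 10 ≡ 19 (mod 31)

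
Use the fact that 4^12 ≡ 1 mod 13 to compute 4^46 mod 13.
By Fermat: 4^{12} ≡ 1 mod 13. 46 = 3×12 + 10. So 4^{46} ≡ 4^{10} ≡ 9 mod 13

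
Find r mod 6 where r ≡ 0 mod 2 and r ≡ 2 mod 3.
M = 2 × 3 = 6. M₁ = 3, y₁ ≡ 1 mod 2. M₂ = 2, y₂ ≡ 2 mod 3. r = 0×3×1 + 2×2×2 ≡ 2 mod 6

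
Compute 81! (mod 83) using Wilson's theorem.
(82)! = (81)! × (82) ≡ -1 (mod 83). So (81)! ≡ -1 × (82)^(-1) ≡ (-1)×(-1) = 1 (mod 83)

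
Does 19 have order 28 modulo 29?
ord_29(19) divides 28. For each prime q|28: 19^{14}≡28, 19^{4}≡24, none ≡ 1. So 19 has order 28 and is a primitive root mod 29.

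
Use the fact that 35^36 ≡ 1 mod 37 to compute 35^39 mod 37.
By Fermat: 35^{36} ≡ 1 mod 37. So 35^{39} = 35^{36} · 35^{3} ≡ 35^{3} ≡ 29 mod 37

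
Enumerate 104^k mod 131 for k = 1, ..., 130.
104^1, 104^2, ..., 104^{130} mod 131: [104, 74, 98, 105, 47, 41, 72, 21, 88, 113, 93, 109, 70, 75, 71, 48, 14, 15, 119, 62, 29, 3, 50, 91, 32, 53, 10, 123, 85, 63, 2, 77, 17, 65, 79, 94, 82, 13, 42, 45, 95, 55, 87, 9, 19, 11, 96, 28, 30, 107, 124, 58, 6, 100, 51, 64, 106, 20, 115, 39, 126, 4, 23, 34, 130, 27, 57, 33, 26, 84, 90, 59, 110, 43, 18, 38, 22, 61, 56, 60, 83, 117, 116, 12, 69, 102, 128, 81, 40, 99, 78, 121, 8, 46, 68, 129, 54, 114, 66, 52, 37, 49, 118, 89, 86, 36, 76, 44, 122, 112, 120, 35, 103, 101, 24, 7, 73, 125, 31, 80, 67, 25, 111, 16, 92, 5, 127, 108, 97, 1]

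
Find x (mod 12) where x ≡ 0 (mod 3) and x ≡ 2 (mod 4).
M = 3 × 4 = 12. M₁ = 4, y₁ ≡ 1 (mod 3). M₂ = 3, y₂ ≡ 3 (mod 4). x = 0×4×1 + 2×3×3 ≡ 6 (mod 12)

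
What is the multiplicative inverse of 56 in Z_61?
Since 61 is prime, by Fermat 56^(-1) ≡ 56^{59} ≡ 12 (mod 61). Verify: 56 × 12 = 672 ≡ 1 (mod 61)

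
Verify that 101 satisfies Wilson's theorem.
(100)! mod 101 = 100. Since this equals -1 mod 101, Wilson confirms 101 is prime.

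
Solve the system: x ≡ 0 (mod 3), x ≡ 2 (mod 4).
M = 3 × 4 = 12. M₁ = 4, y₁ ≡ 1 (mod 3). M₂ = 3, y₂ ≡ 3 (mod 4). x = 0×4×1 + 2×3×3 ≡ 6 (mod 12)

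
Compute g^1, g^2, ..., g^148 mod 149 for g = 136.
136^1, 136^2, ..., 136^{148} mod 149: [136, 20, 38, 102, 15, 103, 2, 123, 40, 76, 55, 30, 57, 4, 97, 80, 3, 110, 60, 114, 8, 45, 11, 6, 71, 120, 79, 16, 90, 22, 12, 142, 91, 9, 32, 31, 44, 24, 135, 33, 18, 64, 62, 88, 48, 121, 66, 36, 128, 124, 27, 96, 93, 132, 72, 107, 99, 54, 43, 37, 115, 144, 65, 49, 108, 86, 74, 81, 139, 130, 98, 67, 23, 148, 13, 129, 111, 47, 134, 46, 147, 26, 109, 73, 94, 119, 92, 145, 52, 69, 146, 39, 89, 35, 141, 104, 138, 143, 78, 29, 70, 133, 59, 127, 137, 7, 58, 140, 117, 118, 105, 125, 14, 116, 131, 85, 87, 61, 101, 28, 83, 113, 21, 25, 122, 53, 56, 17, 77, 42, 50, 95, 106, 112, 34, 5, 84, 100, 41, 63, 75, 68, 10, 19, 51, 82, 126, 1]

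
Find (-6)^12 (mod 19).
By repeated squaring (mod 19): (-6)^{1}≡13, (-6)^{2}≡17, (-6)^{4}≡4, (-6)^{8}≡16. Then (-6)^{12} = (-6)^{8+4} ≡ 16 × 4 ≡ 7 (mod 19)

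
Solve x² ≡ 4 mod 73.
The square roots of 4 mod 73 are 2 and 71. Verify: 2² = 4 ≡ 4 mod 73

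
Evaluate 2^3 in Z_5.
2^{3} = 8 ≡ 3 (mod 5)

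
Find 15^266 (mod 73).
Using Fermat: 15^{72} ≡ 1 (mod 73). 266 ≡ 50 (mod 72). So 15^{266} ≡ 15^{50} ≡ 19 (mod 73)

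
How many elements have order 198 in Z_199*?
A prime p has φ(p-1) primitive roots; here φ(198) = 60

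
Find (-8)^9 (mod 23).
By repeated squaring (mod 23): (-8)^{1}≡15, (-8)^{2}≡18, (-8)^{4}≡2, (-8)^{8}≡4. Then (-8)^{9} = (-8)^{8+1} ≡ 4 × 15 ≡ 14 (mod 23)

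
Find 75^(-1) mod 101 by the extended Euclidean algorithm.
Extended GCD: 75(-35) + 101(26) = 1. So 75^(-1) ≡ -35 ≡ 66 mod 101. Verify: 75 × 66 = 4950 ≡ 1 mod 101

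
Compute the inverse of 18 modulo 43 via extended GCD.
Extended GCD: 18(12) + 43(-5) = 1. So 18^(-1) ≡ 12 (mod 43). Verify: 18 × 12 = 216 ≡ 1 (mod 43)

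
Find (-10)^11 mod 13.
By repeated squaring mod 13: (-10)^{1}≡3, (-10)^{2}≡9, (-10)^{4}≡3, (-10)^{8}≡9. Then (-10)^{11} = (-10)^{8+2+1} ≡ 9 × 9 × 3 ≡ 9 mod 13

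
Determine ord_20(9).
Powers of 9 mod 20: 9^1≡9, 9^2≡1. So the order of 9 is 2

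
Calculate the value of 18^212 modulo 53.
Using Fermat: 18^{52} ≡ 1 (mod 53). 212 ≡ 4 (mod 52). So 18^{212} ≡ 18^{4} ≡ 36 (mod 53)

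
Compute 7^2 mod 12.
7^{2} = 49 ≡ 1 (mod 12)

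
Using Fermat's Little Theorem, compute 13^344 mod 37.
By Fermat: 13^{36} ≡ 1 mod 37. 344 ≡ 20 mod 36. So 13^{344} ≡ 13^{20} ≡ 16 mod 37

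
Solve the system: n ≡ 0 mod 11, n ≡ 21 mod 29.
M = 11 × 29 = 319. M₁ = 29, y₁ ≡ 8 mod 11. M₂ = 11, y₂ ≡ 8 mod 29. n = 0×29×8 + 21×11×8 ≡ 253 mod 319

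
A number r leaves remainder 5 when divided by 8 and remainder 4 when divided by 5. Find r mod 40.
M = 8 × 5 = 40. M₁ = 5, y₁ ≡ 5 mod 8. M₂ = 8, y₂ ≡ 2 mod 5. r = 5×5×5 + 4×8×2 ≡ 29 mod 40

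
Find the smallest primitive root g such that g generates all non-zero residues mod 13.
g = 2. Powers: [2, 4, 8, 3, 6, 12, 11, 9, 5, 10, ...] generates all 12 non-zero residues.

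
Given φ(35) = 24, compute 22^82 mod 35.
By Euler: 22^{24} ≡ 1 mod 35 since gcd(22, 35) = 1. 82 = 3×24 + 10. So 22^{82} ≡ 22^{10} ≡ 29 mod 35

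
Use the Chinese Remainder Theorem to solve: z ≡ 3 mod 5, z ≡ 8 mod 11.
M = 5 × 11 = 55. M₁ = 11, y₁ ≡ 1 mod 5. M₂ = 5, y₂ ≡ 9 mod 11. z = 3×11×1 + 8×5×9 ≡ 8 mod 55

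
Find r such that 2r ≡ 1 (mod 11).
Since 11 is prime, by Fermat 2^(-1) ≡ 2^{9} ≡ 6 (mod 11). Verify: 2 × 6 = 12 ≡ 1 (mod 11)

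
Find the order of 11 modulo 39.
Powers of 11 mod 39: 11^1≡11, 11^2≡4, 11^3≡5, 11^4≡16, 11^5≡20, 11^6≡25, 11^7≡2, 11^8≡22, 11^9≡8, 11^10≡10, 11^11≡32, 11^12≡1. ord_39(11) = 12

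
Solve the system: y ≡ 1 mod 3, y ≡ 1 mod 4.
M = 3 × 4 = 12. M₁ = 4, y₁ ≡ 1 mod 3. M₂ = 3, y₂ ≡ 3 mod 4. y = 1×4×1 + 1×3×3 ≡ 1 mod 12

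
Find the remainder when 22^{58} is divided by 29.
By Fermat: 22^{28} ≡ 1 (mod 29). 58 = 2×28 + 2. So 22^{58} ≡ 22^{2} ≡ 20 (mod 29)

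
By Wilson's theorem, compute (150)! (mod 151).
By Wilson's theorem, (150)! ≡ -1 ≡ 150 (mod 151)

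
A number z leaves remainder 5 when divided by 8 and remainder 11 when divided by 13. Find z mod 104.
M = 8 × 13 = 104. M₁ = 13, y₁ ≡ 5 mod 8. M₂ = 8, y₂ ≡ 5 mod 13. z = 5×13×5 + 11×8×5 ≡ 37 mod 104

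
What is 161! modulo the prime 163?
(162)! = (161)! × (162) ≡ -1 mod 163. So (161)! ≡ -1 × (162)^(-1) ≡ (-1)×(-1) = 1 mod 163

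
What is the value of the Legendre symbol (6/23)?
(6/23) = 6^{11} mod 23 = 1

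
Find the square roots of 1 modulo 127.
The square roots of 1 mod 127 are 1 and 126. Verify: 1² = 1 ≡ 1 mod 127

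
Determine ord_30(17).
Powers of 17 mod 30: 17^1≡17, 17^2≡19, 17^3≡23, 17^4≡1. Order = 4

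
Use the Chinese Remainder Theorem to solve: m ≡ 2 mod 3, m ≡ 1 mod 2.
M = 3 × 2 = 6. M₁ = 2, y₁ ≡ 2 mod 3. M₂ = 3, y₂ ≡ 1 mod 2. m = 2×2×2 + 1×3×1 ≡ 5 mod 6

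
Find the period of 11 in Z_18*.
Powers of 11 mod 18: 11^1≡11, 11^2≡13, 11^3≡17, 11^4≡7, 11^5≡5, 11^6≡1. So the order of 11 is 6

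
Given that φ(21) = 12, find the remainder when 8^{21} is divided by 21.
By Euler: 8^{12} ≡ 1 (mod 21) since gcd(8, 21) = 1. 21 = 1×12 + 9. So 8^{21} ≡ 8^{9} ≡ 8 (mod 21)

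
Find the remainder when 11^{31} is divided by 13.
By Fermat: 11^{12} ≡ 1 (mod 13). 31 = 2×12 + 7. So 11^{31} ≡ 11^{7} ≡ 2 (mod 13)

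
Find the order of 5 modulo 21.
Powers of 5 mod 21: 5^1≡5, 5^2≡4, 5^3≡20, 5^4≡16, 5^5≡17, 5^6≡1. ord_21(5) = 6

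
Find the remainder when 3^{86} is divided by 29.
By Fermat: 3^{28} ≡ 1 mod 29. 86 = 3×28 + 2. So 3^{86} ≡ 3^{2} ≡ 9 mod 29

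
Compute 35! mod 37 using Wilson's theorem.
(36)! = (35)! × (36) ≡ -1 mod 37. So (35)! ≡ -1 × (36)^(-1) ≡ (-1)×(-1) = 1 mod 37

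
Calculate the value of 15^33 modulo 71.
By repeated squaring mod 71: 15^{1}≡15, 15^{2}≡12, 15^{4}≡2, 15^{8}≡4, 15^{16}≡16, 15^{32}≡43. Then 15^{33} = 15^{32+1} ≡ 43 × 15 ≡ 6 mod 71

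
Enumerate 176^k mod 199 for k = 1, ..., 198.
176^1, 176^2, ..., 176^{198} mod 199: [176, 131, 171, 47, 113, 187, 77, 20, 137, 33, 37, 144, 71, 158, 147, 2, 153, 63, 143, 94, 27, 175, 154, 40, 75, 66, 74, 89, 142, 117, 95, 4, 107, 126, 87, 188, 54, 151, 109, 80, 150, 132, 148, 178, 85, 35, 190, 8, 15, 53, 174, 177, 108, 103, 19, 160, 101, 65, 97, 157, 170, 70, 181, 16, 30, 106, 149, 155, 17, 7, 38, 121, 3, 130, 194, 115, 141, 140, 163, 32, 60, 13, 99, 111, 34, 14, 76, 43, 6, 61, 189, 31, 83, 81, 127, 64, 120, 26, 198, 23, 68, 28, 152, 86, 12, 122, 179, 62, 166, 162, 55, 128, 41, 52, 197, 46, 136, 56, 105, 172, 24, 45, 159, 124, 133, 125, 110, 57, 82, 104, 195, 92, 73, 112, 11, 145, 48, 90, 119, 49, 67, 51, 21, 114, 164, 9, 191, 184, 146, 25, 22, 91, 96, 180, 39, 98, 134, 102, 42, 29, 129, 18, 183, 169, 93, 50, 44, 182, 192, 161, 78, 196, 69, 5, 84, 58, 59, 36, 167, 139, 186, 100, 88, 165, 185, 123, 156, 193, 138, 10, 168, 116, 118, 72, 135, 79, 173, 1]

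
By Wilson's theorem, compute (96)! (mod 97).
By Wilson's theorem, (96)! ≡ -1 ≡ 96 (mod 97)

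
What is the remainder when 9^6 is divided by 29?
By repeated squaring mod 29: 9^{1}≡9, 9^{2}≡23, 9^{4}≡7. Then 9^{6} = 9^{4+2} ≡ 7 × 23 ≡ 16 mod 29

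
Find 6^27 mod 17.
Using Fermat: 6^{16} ≡ 1 mod 17. 27 ≡ 11 mod 16. So 6^{27} ≡ 6^{11} ≡ 5 mod 17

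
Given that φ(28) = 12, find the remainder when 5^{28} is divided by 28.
By Euler: 5^{12} ≡ 1 (mod 28) since gcd(5, 28) = 1. 28 = 2×12 + 4. So 5^{28} ≡ 5^{4} ≡ 9 (mod 28)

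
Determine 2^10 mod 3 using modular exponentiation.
Using Fermat: 2^{2} ≡ 1 (mod 3). 10 ≡ 0 (mod 2). So 2^{10} ≡ 2^{0} ≡ 1 (mod 3)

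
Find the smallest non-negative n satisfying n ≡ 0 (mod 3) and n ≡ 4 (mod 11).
M = 3 × 11 = 33. M₁ = 11, y₁ ≡ 2 (mod 3). M₂ = 3, y₂ ≡ 4 (mod 11). n = 0×11×2 + 4×3×4 ≡ 15 (mod 33)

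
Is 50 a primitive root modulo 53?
ord_53(50) divides 52. For each prime q|52: 50^{26}≡52, 50^{4}≡28, none ≡ 1. So 50 has order 52 and is a primitive root mod 53.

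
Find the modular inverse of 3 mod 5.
Since 5 is prime, by Fermat 3^(-1) ≡ 3^{3} ≡ 2 mod 5. Verify: 3 × 2 = 6 ≡ 1 mod 5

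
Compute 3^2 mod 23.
3^{2} = 9 ≡ 9 (mod 23)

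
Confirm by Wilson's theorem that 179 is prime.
(178)! mod 179 = 178. Since this equals -1 (mod 179), Wilson confirms 179 is prime.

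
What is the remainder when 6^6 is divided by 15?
By repeated squaring mod 15: 6^{1}≡6, 6^{2}≡6, 6^{4}≡6. Then 6^{6} = 6^{4+2} ≡ 6 × 6 ≡ 6 mod 15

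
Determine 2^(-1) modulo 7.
Since 7 is prime, by Fermat 2^(-1) ≡ 2^{5} ≡ 4 (mod 7). Verify: 2 × 4 = 8 ≡ 1 (mod 7)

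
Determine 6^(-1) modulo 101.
Since 101 is prime, by Fermat 6^(-1) ≡ 6^{99} ≡ 17 (mod 101). Verify: 6 × 17 = 102 ≡ 1 (mod 101)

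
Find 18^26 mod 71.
By repeated squaring mod 71: 18^{1}≡18, 18^{2}≡40, 18^{4}≡38, 18^{8}≡24, 18^{16}≡8. Then 18^{26} = 18^{16+8+2} ≡ 8 × 24 × 40 ≡ 12 mod 71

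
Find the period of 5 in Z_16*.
Powers of 5 mod 16: 5^1≡5, 5^2≡9, 5^3≡13, 5^4≡1. So the order of 5 is 4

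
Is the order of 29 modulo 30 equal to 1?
Powers of 29 mod 30: 29^1≡29, 29^2≡1. 29^1≡29≢1, so ord ≠ 1. No, the actual order is 2.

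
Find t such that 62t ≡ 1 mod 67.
Since 67 is prime, by Fermat 62^(-1) ≡ 62^{65} ≡ 40 mod 67. Verify: 62 × 40 = 2480 ≡ 1 mod 67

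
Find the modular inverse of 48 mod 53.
Since 53 is prime, by Fermat 48^(-1) ≡ 48^{51} ≡ 21 mod 53. Verify: 48 × 21 = 1008 ≡ 1 mod 53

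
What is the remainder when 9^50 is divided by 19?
Using Fermat: 9^{18} ≡ 1 (mod 19). 50 ≡ 14 (mod 18). So 9^{50} ≡ 9^{14} ≡ 16 (mod 19)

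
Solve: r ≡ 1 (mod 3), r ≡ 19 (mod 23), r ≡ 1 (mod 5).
M = 3 × 23 × 5 = 345. M₁ = 115, y₁ ≡ 1 (mod 3). M₂ = 15, y₂ ≡ 20 (mod 23). M₃ = 69, y₃ ≡ 4 (mod 5). r = 1×115×1 + 19×15×20 + 1×69×4 ≡ 226 (mod 345)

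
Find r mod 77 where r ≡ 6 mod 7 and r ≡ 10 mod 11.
M = 7 × 11 = 77. M₁ = 11, y₁ ≡ 2 mod 7. M₂ = 7, y₂ ≡ 8 mod 11. r = 6×11×2 + 10×7×8 ≡ 76 mod 77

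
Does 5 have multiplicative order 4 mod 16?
Powers of 5 mod 16: 5^1≡5, 5^2≡9, 5^3≡13, 5^4≡1. First k with 5^k≡1 is k=4. Yes, ord_16(5) = 4.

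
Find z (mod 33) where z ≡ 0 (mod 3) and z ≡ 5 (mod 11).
M = 3 × 11 = 33. M₁ = 11, y₁ ≡ 2 (mod 3). M₂ = 3, y₂ ≡ 4 (mod 11). z = 0×11×2 + 5×3×4 ≡ 27 (mod 33)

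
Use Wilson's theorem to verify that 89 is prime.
(88)! mod 89 = 88. Since this equals -1 (mod 89), Wilson confirms 89 is prime.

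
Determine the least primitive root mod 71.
g = 7. For each prime q|70: 7^{35}≡70, 7^{14}≡54, 7^{10}≡45, none ≡ 1, so ord_71(7) = 70 and 7 is a primitive root.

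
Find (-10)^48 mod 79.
By repeated squaring mod 79: (-10)^{1}≡69, (-10)^{2}≡21, (-10)^{4}≡46, (-10)^{8}≡62, (-10)^{16}≡52, (-10)^{32}≡18. Then (-10)^{48} = (-10)^{32+16} ≡ 18 × 52 ≡ 67 mod 79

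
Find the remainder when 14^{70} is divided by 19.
By Fermat: 14^{18} ≡ 1 (mod 19). 70 = 3×18 + 16. So 14^{70} ≡ 14^{16} ≡ 16 (mod 19)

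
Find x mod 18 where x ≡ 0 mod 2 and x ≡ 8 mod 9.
M = 2 × 9 = 18. M₁ = 9, y₁ ≡ 1 mod 2. M₂ = 2, y₂ ≡ 5 mod 9. x = 0×9×1 + 8×2×5 ≡ 8 mod 18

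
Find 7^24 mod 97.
By repeated squaring mod 97: 7^{1}≡7, 7^{2}≡49, 7^{4}≡73, 7^{8}≡91, 7^{16}≡36. Then 7^{24} = 7^{16+8} ≡ 36 × 91 ≡ 75 mod 97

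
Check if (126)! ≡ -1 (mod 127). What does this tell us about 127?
(126)! mod 127 = 126. Since this equals -1 (mod 127), Wilson confirms 127 is prime.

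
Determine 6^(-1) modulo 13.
Since 13 is prime, by Fermat 6^(-1) ≡ 6^{11} ≡ 11 (mod 13). Verify: 6 × 11 = 66 ≡ 1 (mod 13)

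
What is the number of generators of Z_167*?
A prime p has φ(p-1) primitive roots; here φ(166) = 82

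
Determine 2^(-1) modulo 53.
Since 53 is prime, by Fermat 2^(-1) ≡ 2^{51} ≡ 27 (mod 53). Verify: 2 × 27 = 54 ≡ 1 (mod 53)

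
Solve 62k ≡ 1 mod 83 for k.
Since 83 is prime, by Fermat 62^(-1) ≡ 62^{81} ≡ 79 mod 83. Verify: 62 × 79 = 4898 ≡ 1 mod 83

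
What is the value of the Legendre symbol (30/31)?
(30/31) = 30^{15} mod 31 = -1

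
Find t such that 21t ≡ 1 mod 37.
Since 37 is prime, by Fermat 21^(-1) ≡ 21^{35} ≡ 30 mod 37. Verify: 21 × 30 = 630 ≡ 1 mod 37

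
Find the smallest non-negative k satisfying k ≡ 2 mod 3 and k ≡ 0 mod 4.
M = 3 × 4 = 12. M₁ = 4, y₁ ≡ 1 mod 3. M₂ = 3, y₂ ≡ 3 mod 4. k = 2×4×1 + 0×3×3 ≡ 8 mod 12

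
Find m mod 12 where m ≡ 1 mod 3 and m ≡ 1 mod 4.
M = 3 × 4 = 12. M₁ = 4, y₁ ≡ 1 mod 3. M₂ = 3, y₂ ≡ 3 mod 4. m = 1×4×1 + 1×3×3 ≡ 1 mod 12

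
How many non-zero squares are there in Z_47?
For prime 47, there are (p-1)/2 = (47-1)/2 = 23 quadratic residues (excluding 0).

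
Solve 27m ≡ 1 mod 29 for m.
Since 29 is prime, by Fermat 27^(-1) ≡ 27^{27} ≡ 14 mod 29. Verify: 27 × 14 = 378 ≡ 1 mod 29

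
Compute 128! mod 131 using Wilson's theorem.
(130)! = (128)! × (129) × (130) ≡ -1 mod 131. So (128)! ≡ -1 × [(130)(129)]^(-1) ≡ 65 mod 131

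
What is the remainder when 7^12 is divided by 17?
By repeated squaring mod 17: 7^{1}≡7, 7^{2}≡15, 7^{4}≡4, 7^{8}≡16. Then 7^{12} = 7^{8+4} ≡ 16 × 4 ≡ 13 mod 17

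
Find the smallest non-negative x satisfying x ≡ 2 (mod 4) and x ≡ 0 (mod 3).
M = 4 × 3 = 12. M₁ = 3, y₁ ≡ 3 (mod 4). M₂ = 4, y₂ ≡ 1 (mod 3). x = 2×3×3 + 0×4×1 ≡ 6 (mod 12)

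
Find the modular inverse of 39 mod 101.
Since 101 is prime, by Fermat 39^(-1) ≡ 39^{99} ≡ 57 mod 101. Verify: 39 × 57 = 2223 ≡ 1 mod 101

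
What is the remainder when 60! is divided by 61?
By Wilson's theorem, (60)! ≡ -1 ≡ 60 (mod 61)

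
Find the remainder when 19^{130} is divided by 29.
By Fermat: 19^{28} ≡ 1 (mod 29). 130 = 4×28 + 18. So 19^{130} ≡ 19^{18} ≡ 5 (mod 29)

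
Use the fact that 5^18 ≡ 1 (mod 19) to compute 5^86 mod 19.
By Fermat: 5^{18} ≡ 1 (mod 19). 86 = 4×18 + 14. So 5^{86} ≡ 5^{14} ≡ 9 (mod 19)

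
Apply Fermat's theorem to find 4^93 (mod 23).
By Fermat: 4^{22} ≡ 1 (mod 23). 93 = 4×22 + 5. So 4^{93} ≡ 4^{5} ≡ 12 (mod 23)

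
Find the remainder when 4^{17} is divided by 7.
By Fermat: 4^{6} ≡ 1 mod 7. 17 = 2×6 + 5. So 4^{17} ≡ 4^{5} ≡ 2 mod 7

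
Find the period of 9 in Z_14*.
Powers of 9 mod 14: 9^1≡9, 9^2≡11, 9^3≡1. So the order of 9 is 3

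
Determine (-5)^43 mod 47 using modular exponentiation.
By repeated squaring mod 47: (-5)^{1}≡42, (-5)^{2}≡25, (-5)^{4}≡14, (-5)^{8}≡8, (-5)^{16}≡17, (-5)^{32}≡7. Then (-5)^{43} = (-5)^{32+8+2+1} ≡ 7 × 8 × 25 × 42 ≡ 3 mod 47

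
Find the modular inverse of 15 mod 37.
Since 37 is prime, by Fermat 15^(-1) ≡ 15^{35} ≡ 5 mod 37. Verify: 15 × 5 = 75 ≡ 1 mod 37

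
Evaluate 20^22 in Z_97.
By repeated squaring mod 97: 20^{1}≡20, 20^{2}≡12, 20^{4}≡47, 20^{8}≡75, 20^{16}≡96. Then 20^{22} = 20^{16+4+2} ≡ 96 × 47 × 12 ≡ 18 mod 97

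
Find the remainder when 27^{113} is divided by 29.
By Fermat: 27^{28} ≡ 1 mod 29. 113 = 4×28 + 1. So 27^{113} ≡ 27^{1} ≡ 27 mod 29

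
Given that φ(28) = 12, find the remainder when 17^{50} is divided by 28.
By Euler: 17^{12} ≡ 1 mod 28 since gcd(17, 28) = 1. 50 = 4×12 + 2. So 17^{50} ≡ 17^{2} ≡ 9 mod 28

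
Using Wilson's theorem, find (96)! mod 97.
By Wilson's theorem, (96)! ≡ -1 ≡ 96 (mod 97)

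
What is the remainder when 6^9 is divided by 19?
By repeated squaring mod 19: 6^{1}≡6, 6^{2}≡17, 6^{4}≡4, 6^{8}≡16. Then 6^{9} = 6^{8+1} ≡ 16 × 6 ≡ 1 mod 19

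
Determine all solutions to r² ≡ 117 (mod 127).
The square roots of 117 mod 127 are 25 and 102. Verify: 25² = 625 ≡ 117 (mod 127)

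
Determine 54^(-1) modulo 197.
Since 197 is prime, by Fermat 54^(-1) ≡ 54^{195} ≡ 135 (mod 197). Verify: 54 × 135 = 7290 ≡ 1 (mod 197)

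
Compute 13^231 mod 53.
Using Fermat: 13^{52} ≡ 1 mod 53. 231 ≡ 23 mod 52. So 13^{231} ≡ 13^{23} ≡ 42 mod 53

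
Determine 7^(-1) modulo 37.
Since 37 is prime, by Fermat 7^(-1) ≡ 7^{35} ≡ 16 (mod 37). Verify: 7 × 16 = 112 ≡ 1 (mod 37)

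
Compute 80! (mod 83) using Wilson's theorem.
(82)! = (80)! × (81) × (82) ≡ -1 (mod 83). So (80)! ≡ -1 × [(82)(81)]^(-1) ≡ 41 (mod 83)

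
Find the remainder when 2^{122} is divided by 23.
By Fermat: 2^{22} ≡ 1 mod 23. 122 = 5×22 + 12. So 2^{122} ≡ 2^{12} ≡ 2 mod 23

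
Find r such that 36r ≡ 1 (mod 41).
Since 41 is prime, by Fermat 36^(-1) ≡ 36^{39} ≡ 8 (mod 41). Verify: 36 × 8 = 288 ≡ 1 (mod 41)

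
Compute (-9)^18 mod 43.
By repeated squaring mod 43: (-9)^{1}≡34, (-9)^{2}≡38, (-9)^{4}≡25, (-9)^{8}≡23, (-9)^{16}≡13. Then (-9)^{18} = (-9)^{16+2} ≡ 13 × 38 ≡ 21 mod 43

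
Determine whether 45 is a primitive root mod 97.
45^{32} ≡ 1 (mod 97) and 32 < 96, so ord_97(45) = 32 ≠ 96 and 45 is not a primitive root.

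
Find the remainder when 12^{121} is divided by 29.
By Fermat: 12^{28} ≡ 1 (mod 29). 121 = 4×28 + 9. So 12^{121} ≡ 12^{9} ≡ 12 (mod 29)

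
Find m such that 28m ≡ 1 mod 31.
Since 31 is prime, by Fermat 28^(-1) ≡ 28^{29} ≡ 10 mod 31. Verify: 28 × 10 = 280 ≡ 1 mod 31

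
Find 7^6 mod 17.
By repeated squaring mod 17: 7^{1}≡7, 7^{2}≡15, 7^{4}≡4. Then 7^{6} = 7^{4+2} ≡ 4 × 15 ≡ 9 mod 17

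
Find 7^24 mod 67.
By repeated squaring mod 67: 7^{1}≡7, 7^{2}≡49, 7^{4}≡56, 7^{8}≡54, 7^{16}≡35. Then 7^{24} = 7^{16+8} ≡ 35 × 54 ≡ 14 mod 67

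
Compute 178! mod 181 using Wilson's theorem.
(180)! = (178)! × (179) × (180) ≡ -1 mod 181. So (178)! ≡ -1 × [(180)(179)]^(-1) ≡ 90 mod 181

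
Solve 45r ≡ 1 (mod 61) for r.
Since 61 is prime, by Fermat 45^(-1) ≡ 45^{59} ≡ 19 (mod 61). Verify: 45 × 19 = 855 ≡ 1 (mod 61)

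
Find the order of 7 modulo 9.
Powers of 7 mod 9: 7^1≡7, 7^2≡4, 7^3≡1. ord_9(7) = 3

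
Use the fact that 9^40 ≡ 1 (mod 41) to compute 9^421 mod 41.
By Fermat: 9^{40} ≡ 1 (mod 41). 421 ≡ 21 (mod 40). So 9^{421} ≡ 9^{21} ≡ 9 (mod 41)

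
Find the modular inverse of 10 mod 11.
Since 11 is prime, by Fermat 10^(-1) ≡ 10^{9} ≡ 10 mod 11. Verify: 10 × 10 = 100 ≡ 1 mod 11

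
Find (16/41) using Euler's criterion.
(16/41) = 16^{20} mod 41 = 1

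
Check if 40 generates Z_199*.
40^{33} ≡ 1 (mod 199) and 33 < 198, so ord_199(40) = 33 ≠ 198 and 40 is not a primitive root.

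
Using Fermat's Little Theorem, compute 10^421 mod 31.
By Fermat: 10^{30} ≡ 1 (mod 31). 421 ≡ 1 (mod 30). So 10^{421} ≡ 10^{1} ≡ 10 (mod 31)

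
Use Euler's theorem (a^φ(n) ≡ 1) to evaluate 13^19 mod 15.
By Euler: 13^{8} ≡ 1 (mod 15) since gcd(13, 15) = 1. 19 = 2×8 + 3. So 13^{19} ≡ 13^{3} ≡ 7 (mod 15)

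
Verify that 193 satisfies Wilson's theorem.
(192)! mod 193 = 192. Since this equals -1 (mod 193), Wilson confirms 193 is prime.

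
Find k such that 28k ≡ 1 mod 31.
Since 31 is prime, by Fermat 28^(-1) ≡ 28^{29} ≡ 10 mod 31. Verify: 28 × 10 = 280 ≡ 1 mod 31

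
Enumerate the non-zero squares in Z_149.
QRs mod 149: {1, 4, 5, 6, 7, 9, 16, 17, 19, 20, 22, 24, 25, 26, 28, 29, 30, 31, 33, 35, 36, 37, 39, 42, 45, 46, 47, 49, 53, 54, 61, 63, 64, 67, 68, 69, 73, 76, 80, 81, 82, 85, 86, 88, 95, 96, 100, 102, 103, 104, 107, 110, 112, 113, 114, 116, 118, 119, 120, 121, 123, 124, 125, 127, 129, 130, 132, 133, 140, 142, 143, 144, 145, 148}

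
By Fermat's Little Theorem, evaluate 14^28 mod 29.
By Fermat's Little Theorem, 14^{28} ≡ 1 mod 29 since 29 is prime and gcd(14, 29) = 1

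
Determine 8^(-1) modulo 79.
Since 79 is prime, by Fermat 8^(-1) ≡ 8^{77} ≡ 10 mod 79. Verify: 8 × 10 = 80 ≡ 1 mod 79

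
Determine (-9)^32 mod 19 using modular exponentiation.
Using Fermat: (-9)^{18} ≡ 1 (mod 19). 32 ≡ 14 (mod 18). So (-9)^{32} ≡ (-9)^{14} ≡ 16 (mod 19)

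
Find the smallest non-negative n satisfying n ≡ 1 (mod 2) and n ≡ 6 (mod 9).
M = 2 × 9 = 18. M₁ = 9, y₁ ≡ 1 (mod 2). M₂ = 2, y₂ ≡ 5 (mod 9). n = 1×9×1 + 6×2×5 ≡ 15 (mod 18)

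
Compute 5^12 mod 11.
Using Fermat: 5^{10} ≡ 1 (mod 11). 12 ≡ 2 (mod 10). So 5^{12} ≡ 5^{2} ≡ 3 (mod 11)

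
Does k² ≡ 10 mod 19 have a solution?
By Euler's criterion: 10^{9} ≡ 18 mod 19. Since this equals -1 (≡ 18), 10 is not a QR.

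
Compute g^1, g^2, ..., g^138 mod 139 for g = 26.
26^1, 26^2, ..., 26^{138} mod 139: [26, 120, 62, 83, 73, 91, 3, 78, 82, 47, 110, 80, 134, 9, 95, 107, 2, 52, 101, 124, 27, 7, 43, 6, 17, 25, 94, 81, 21, 129, 18, 51, 75, 4, 104, 63, 109, 54, 14, 86, 12, 34, 50, 49, 23, 42, 119, 36, 102, 11, 8, 69, 126, 79, 108, 28, 33, 24, 68, 100, 98, 46, 84, 99, 72, 65, 22, 16, 138, 113, 19, 77, 56, 66, 48, 136, 61, 57, 92, 29, 59, 5, 130, 44, 32, 137, 87, 38, 15, 112, 132, 96, 133, 122, 114, 45, 58, 118, 10, 121, 88, 64, 135, 35, 76, 30, 85, 125, 53, 127, 105, 89, 90, 116, 97, 20, 103, 37, 128, 131, 70, 13, 60, 31, 111, 106, 115, 71, 39, 41, 93, 55, 40, 67, 74, 117, 123, 1]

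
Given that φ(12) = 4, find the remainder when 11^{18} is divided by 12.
By Euler: 11^{4} ≡ 1 mod 12 since gcd(11, 12) = 1. 18 = 4×4 + 2. So 11^{18} ≡ 11^{2} ≡ 1 mod 12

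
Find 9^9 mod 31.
By repeated squaring mod 31: 9^{1}≡9, 9^{2}≡19, 9^{4}≡20, 9^{8}≡28. Then 9^{9} = 9^{8+1} ≡ 28 × 9 ≡ 4 mod 31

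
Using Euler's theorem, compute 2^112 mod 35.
By Euler: 2^{24} ≡ 1 mod 35 since gcd(2, 35) = 1. 112 = 4×24 + 16. So 2^{112} ≡ 2^{16} ≡ 16 mod 35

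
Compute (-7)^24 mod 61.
By repeated squaring (mod 61): (-7)^{1}≡54, (-7)^{2}≡49, (-7)^{4}≡22, (-7)^{8}≡57, (-7)^{16}≡16. Then (-7)^{24} = (-7)^{16+8} ≡ 16 × 57 ≡ 58 (mod 61)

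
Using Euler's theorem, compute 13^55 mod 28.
By Euler: 13^{12} ≡ 1 mod 28 since gcd(13, 28) = 1. 55 = 4×12 + 7. So 13^{55} ≡ 13^{7} ≡ 13 mod 28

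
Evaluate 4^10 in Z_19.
By repeated squaring mod 19: 4^{1}≡4, 4^{2}≡16, 4^{4}≡9, 4^{8}≡5. Then 4^{10} = 4^{8+2} ≡ 5 × 16 ≡ 4 mod 19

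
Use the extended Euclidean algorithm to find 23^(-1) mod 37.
Extended GCD: 23(-8) + 37(5) = 1. So 23^(-1) ≡ -8 ≡ 29 mod 37. Verify: 23 × 29 = 667 ≡ 1 mod 37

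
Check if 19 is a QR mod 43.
By Euler's criterion: 19^{21} ≡ 42 mod 43. Since this equals -1 (≡ 42), 19 is not a QR.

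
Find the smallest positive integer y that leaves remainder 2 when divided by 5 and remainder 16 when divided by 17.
M = 5 × 17 = 85. M₁ = 17, y₁ ≡ 3 mod 5. M₂ = 5, y₂ ≡ 7 mod 17. y = 2×17×3 + 16×5×7 ≡ 67 mod 85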